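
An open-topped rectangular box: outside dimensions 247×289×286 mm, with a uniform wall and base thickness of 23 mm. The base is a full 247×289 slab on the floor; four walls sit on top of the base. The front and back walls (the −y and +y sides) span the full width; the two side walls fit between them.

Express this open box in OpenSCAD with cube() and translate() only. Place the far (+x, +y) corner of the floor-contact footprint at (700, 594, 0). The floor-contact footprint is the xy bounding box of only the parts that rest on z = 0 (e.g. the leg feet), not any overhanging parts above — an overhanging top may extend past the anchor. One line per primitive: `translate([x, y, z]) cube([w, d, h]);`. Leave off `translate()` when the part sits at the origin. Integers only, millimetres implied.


translate([453, 305, 0]) cube([247, 289, 23]);
translate([453, 305, 23]) cube([247, 23, 263]);
translate([453, 571, 23]) cube([247, 23, 263]);
translate([453, 328, 23]) cube([23, 243, 263]);
translate([677, 328, 23]) cube([23, 243, 263]);


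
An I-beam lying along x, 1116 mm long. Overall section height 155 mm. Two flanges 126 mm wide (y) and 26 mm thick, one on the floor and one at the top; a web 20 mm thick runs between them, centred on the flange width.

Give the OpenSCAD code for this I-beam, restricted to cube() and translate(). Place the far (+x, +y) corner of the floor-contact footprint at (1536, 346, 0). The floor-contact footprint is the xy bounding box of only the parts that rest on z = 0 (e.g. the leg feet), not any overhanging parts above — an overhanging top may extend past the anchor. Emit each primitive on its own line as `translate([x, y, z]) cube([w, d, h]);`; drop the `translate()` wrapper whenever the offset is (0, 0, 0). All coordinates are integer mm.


translate([420, 220, 0]) cube([1116, 126, 26]);
translate([420, 273, 26]) cube([1116, 20, 103]);
translate([420, 220, 129]) cube([1116, 126, 26]);


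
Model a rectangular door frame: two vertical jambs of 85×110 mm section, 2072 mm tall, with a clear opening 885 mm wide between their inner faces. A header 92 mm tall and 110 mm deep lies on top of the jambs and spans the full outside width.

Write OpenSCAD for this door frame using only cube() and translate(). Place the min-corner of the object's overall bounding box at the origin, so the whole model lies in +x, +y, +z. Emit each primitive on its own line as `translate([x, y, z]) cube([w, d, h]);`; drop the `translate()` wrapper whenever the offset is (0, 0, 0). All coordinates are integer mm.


cube([85, 110, 2072]);
translate([970, 0, 0]) cube([85, 110, 2072]);
translate([0, 0, 2072]) cube([1055, 110, 92]);


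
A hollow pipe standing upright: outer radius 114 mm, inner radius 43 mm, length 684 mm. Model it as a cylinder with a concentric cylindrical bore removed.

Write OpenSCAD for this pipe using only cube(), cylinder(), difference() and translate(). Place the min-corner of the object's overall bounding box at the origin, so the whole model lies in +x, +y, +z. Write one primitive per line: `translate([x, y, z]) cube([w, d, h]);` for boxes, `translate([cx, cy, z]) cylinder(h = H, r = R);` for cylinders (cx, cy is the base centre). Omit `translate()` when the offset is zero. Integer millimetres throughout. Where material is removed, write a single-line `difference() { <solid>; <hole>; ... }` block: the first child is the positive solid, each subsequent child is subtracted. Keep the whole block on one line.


difference() { translate([114, 114, 0]) cylinder(h = 684, r = 114); translate([114, 114, 0]) cylinder(h = 684, r = 43); }


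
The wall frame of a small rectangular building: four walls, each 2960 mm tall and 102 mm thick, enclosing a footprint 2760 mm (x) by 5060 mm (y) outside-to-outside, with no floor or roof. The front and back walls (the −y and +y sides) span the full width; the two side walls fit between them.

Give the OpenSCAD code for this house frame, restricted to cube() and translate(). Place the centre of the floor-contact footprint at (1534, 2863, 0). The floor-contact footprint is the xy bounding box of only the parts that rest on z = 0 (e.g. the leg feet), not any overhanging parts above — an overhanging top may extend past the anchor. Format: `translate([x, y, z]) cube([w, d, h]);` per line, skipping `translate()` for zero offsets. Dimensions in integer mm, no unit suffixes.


translate([154, 333, 0]) cube([2760, 102, 2960]);
translate([154, 5291, 0]) cube([2760, 102, 2960]);
translate([154, 435, 0]) cube([102, 4856, 2960]);
translate([2812, 435, 0]) cube([102, 4856, 2960]);


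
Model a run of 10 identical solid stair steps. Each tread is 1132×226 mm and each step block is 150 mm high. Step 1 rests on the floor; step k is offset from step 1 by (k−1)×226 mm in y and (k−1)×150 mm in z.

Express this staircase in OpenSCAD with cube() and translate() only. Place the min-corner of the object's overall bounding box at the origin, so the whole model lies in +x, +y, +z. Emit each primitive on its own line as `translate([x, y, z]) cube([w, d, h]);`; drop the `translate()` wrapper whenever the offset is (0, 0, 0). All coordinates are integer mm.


cube([1132, 226, 150]);
translate([0, 226, 150]) cube([1132, 226, 150]);
translate([0, 452, 300]) cube([1132, 226, 150]);
translate([0, 678, 450]) cube([1132, 226, 150]);
translate([0, 904, 600]) cube([1132, 226, 150]);
translate([0, 1130, 750]) cube([1132, 226, 150]);
translate([0, 1356, 900]) cube([1132, 226, 150]);
translate([0, 1582, 1050]) cube([1132, 226, 150]);
translate([0, 1808, 1200]) cube([1132, 226, 150]);
translate([0, 2034, 1350]) cube([1132, 226, 150]);


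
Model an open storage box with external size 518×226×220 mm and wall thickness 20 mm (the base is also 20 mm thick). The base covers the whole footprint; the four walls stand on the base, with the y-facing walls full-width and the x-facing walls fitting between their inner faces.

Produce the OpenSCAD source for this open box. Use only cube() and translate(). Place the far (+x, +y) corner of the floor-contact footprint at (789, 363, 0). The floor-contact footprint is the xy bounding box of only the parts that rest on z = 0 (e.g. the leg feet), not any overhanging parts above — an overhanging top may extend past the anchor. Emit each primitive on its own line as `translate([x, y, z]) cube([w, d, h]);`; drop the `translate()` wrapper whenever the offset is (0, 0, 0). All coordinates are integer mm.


translate([271, 137, 0]) cube([518, 226, 20]);
translate([271, 137, 20]) cube([518, 20, 200]);
translate([271, 343, 20]) cube([518, 20, 200]);
translate([271, 157, 20]) cube([20, 186, 200]);
translate([769, 157, 20]) cube([20, 186, 200]);


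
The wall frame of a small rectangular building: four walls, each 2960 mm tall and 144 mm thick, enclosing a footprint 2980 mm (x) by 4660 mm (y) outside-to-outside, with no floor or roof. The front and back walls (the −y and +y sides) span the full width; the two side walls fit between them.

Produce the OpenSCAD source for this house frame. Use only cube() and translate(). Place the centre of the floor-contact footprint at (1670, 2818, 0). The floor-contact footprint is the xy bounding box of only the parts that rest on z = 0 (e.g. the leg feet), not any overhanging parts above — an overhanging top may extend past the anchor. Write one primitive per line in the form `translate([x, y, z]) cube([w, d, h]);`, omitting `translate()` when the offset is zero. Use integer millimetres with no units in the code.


translate([180, 488, 0]) cube([2980, 144, 2960]);
translate([180, 5004, 0]) cube([2980, 144, 2960]);
translate([180, 632, 0]) cube([144, 4372, 2960]);
translate([3016, 632, 0]) cube([144, 4372, 2960]);


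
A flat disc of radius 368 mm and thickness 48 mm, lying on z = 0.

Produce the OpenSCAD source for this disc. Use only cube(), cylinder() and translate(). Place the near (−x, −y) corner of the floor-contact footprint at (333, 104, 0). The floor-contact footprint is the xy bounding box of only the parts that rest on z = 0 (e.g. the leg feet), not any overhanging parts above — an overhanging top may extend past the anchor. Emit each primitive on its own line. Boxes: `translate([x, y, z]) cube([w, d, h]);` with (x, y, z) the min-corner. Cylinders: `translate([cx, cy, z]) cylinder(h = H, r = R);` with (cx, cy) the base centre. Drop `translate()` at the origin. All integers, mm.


translate([701, 472, 0]) cylinder(h = 48, r = 368);


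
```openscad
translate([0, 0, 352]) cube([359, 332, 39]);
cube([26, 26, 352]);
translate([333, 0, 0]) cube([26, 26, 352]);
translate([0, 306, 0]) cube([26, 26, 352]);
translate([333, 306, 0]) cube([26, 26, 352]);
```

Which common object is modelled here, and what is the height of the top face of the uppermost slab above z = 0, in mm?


A stool. The seat height is 391 mm.

A 359×332×39 slab at z = 352 on four corner posts — a stool. The seat top is 352 + 39 = 391 mm.


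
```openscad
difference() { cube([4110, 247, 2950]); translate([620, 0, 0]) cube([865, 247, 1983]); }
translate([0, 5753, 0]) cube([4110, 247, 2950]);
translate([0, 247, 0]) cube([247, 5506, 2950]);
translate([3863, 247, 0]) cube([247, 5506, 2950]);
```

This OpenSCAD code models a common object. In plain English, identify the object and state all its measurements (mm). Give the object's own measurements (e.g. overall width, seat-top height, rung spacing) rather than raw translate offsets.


A single room: four walls, each 2950 mm tall and 247 mm thick, enclosing an outside footprint 4110×6000 mm (x × y), no floor or roof. The front and back walls (−y and +y sides) run the full x-width; the side walls fit between their inner faces. A door opening 865 mm wide and 1983 mm tall is cut through the front wall from the floor up, its −x edge 620 mm from the wall's −x end.


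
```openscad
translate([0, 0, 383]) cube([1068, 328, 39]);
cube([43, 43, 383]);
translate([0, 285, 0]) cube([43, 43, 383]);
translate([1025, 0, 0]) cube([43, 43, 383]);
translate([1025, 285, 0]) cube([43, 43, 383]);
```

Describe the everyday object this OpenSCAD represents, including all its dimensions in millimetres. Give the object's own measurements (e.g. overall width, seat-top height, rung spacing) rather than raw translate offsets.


A bench: a 1068×328 mm seat slab, 39 mm thick, top at z = 422 mm, on four 43×43 mm square legs flush with the seat corners and standing on z = 0.


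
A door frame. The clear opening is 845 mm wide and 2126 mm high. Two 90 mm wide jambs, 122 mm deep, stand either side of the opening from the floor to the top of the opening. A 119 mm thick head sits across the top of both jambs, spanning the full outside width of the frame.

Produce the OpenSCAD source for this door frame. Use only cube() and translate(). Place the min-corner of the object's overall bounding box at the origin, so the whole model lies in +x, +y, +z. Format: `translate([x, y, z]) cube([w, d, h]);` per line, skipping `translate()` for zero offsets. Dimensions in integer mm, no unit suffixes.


cube([90, 122, 2126]);
translate([935, 0, 0]) cube([90, 122, 2126]);
translate([0, 0, 2126]) cube([1025, 122, 119]);


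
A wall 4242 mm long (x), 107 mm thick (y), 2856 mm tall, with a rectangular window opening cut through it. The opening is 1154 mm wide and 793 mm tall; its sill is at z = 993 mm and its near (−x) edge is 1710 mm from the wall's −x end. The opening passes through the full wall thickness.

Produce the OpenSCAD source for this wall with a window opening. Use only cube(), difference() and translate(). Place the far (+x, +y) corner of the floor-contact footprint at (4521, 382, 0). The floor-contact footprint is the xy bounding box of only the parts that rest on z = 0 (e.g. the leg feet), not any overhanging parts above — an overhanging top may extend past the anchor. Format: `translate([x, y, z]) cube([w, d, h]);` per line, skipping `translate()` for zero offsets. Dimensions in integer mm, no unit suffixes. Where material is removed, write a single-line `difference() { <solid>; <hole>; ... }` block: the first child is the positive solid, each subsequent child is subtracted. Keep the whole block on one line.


difference() { translate([279, 275, 0]) cube([4242, 107, 2856]); translate([1989, 275, 993]) cube([1154, 107, 793]); }


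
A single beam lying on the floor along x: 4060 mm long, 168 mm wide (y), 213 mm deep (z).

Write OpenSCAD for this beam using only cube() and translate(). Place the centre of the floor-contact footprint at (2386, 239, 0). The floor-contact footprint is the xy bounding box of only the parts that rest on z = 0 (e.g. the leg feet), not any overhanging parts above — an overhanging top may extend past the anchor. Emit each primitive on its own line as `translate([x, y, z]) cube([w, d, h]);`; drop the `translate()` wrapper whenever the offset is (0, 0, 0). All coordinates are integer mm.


translate([356, 155, 0]) cube([4060, 168, 213]);


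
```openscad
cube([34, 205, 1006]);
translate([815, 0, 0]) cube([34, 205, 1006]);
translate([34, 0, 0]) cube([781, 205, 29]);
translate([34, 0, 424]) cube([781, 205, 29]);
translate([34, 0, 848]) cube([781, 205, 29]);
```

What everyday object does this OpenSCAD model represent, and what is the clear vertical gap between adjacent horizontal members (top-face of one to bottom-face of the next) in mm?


A bookshelf. The clear shelf gap is 395 mm.

Two tall side panels with 3 horizontal boards between them — a bookshelf. The first two shelf undersides are at z = 0 and z = 424; with shelf thickness 29, the clear gap is 424 − 0 − 29 = 395 mm.


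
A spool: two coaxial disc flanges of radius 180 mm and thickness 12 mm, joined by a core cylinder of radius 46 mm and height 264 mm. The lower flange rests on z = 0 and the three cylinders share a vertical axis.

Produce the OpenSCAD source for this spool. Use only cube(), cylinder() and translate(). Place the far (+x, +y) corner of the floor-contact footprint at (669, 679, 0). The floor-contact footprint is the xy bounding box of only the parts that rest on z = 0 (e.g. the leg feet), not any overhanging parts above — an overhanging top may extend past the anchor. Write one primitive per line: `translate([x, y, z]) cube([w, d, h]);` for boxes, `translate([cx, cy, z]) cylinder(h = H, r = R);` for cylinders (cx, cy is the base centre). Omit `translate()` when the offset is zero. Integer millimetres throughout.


translate([489, 499, 0]) cylinder(h = 12, r = 180);
translate([489, 499, 12]) cylinder(h = 264, r = 46);
translate([489, 499, 276]) cylinder(h = 12, r = 180);


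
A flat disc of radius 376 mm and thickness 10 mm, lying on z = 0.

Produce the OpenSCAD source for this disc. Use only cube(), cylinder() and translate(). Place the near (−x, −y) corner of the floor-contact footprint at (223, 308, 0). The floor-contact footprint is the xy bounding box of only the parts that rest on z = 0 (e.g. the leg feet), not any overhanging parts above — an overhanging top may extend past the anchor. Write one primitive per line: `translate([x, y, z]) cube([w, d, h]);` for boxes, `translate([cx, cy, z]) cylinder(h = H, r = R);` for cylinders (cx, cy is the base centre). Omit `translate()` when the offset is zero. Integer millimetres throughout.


translate([599, 684, 0]) cylinder(h = 10, r = 376);


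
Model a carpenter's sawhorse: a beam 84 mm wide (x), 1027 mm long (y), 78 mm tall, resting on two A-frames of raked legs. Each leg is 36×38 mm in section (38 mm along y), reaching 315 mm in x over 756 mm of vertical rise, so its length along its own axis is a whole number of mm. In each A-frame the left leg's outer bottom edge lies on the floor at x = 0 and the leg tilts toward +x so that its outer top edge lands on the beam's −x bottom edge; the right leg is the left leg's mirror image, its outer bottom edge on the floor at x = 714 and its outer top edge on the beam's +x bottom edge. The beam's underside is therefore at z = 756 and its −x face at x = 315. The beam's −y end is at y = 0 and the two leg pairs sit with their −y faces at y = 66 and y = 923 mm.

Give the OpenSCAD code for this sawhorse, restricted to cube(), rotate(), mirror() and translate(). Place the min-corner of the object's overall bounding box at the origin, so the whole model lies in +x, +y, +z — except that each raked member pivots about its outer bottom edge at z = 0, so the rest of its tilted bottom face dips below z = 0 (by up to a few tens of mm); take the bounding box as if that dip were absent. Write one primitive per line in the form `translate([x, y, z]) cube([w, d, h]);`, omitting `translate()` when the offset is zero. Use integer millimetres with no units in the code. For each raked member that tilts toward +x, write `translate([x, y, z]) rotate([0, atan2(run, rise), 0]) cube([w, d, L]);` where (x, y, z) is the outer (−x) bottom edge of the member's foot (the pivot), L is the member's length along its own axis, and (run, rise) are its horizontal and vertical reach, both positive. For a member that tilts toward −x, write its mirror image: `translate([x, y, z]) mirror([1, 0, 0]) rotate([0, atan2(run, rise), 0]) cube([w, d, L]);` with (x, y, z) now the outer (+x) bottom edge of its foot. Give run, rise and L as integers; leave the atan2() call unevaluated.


translate([315, 0, 756]) cube([84, 1027, 78]);
translate([0, 66, 0]) rotate([0, atan2(315, 756), 0]) cube([36, 38, 819]);
translate([714, 66, 0]) mirror([1, 0, 0]) rotate([0, atan2(315, 756), 0]) cube([36, 38, 819]);
translate([0, 923, 0]) rotate([0, atan2(315, 756), 0]) cube([36, 38, 819]);
translate([714, 923, 0]) mirror([1, 0, 0]) rotate([0, atan2(315, 756), 0]) cube([36, 38, 819]);


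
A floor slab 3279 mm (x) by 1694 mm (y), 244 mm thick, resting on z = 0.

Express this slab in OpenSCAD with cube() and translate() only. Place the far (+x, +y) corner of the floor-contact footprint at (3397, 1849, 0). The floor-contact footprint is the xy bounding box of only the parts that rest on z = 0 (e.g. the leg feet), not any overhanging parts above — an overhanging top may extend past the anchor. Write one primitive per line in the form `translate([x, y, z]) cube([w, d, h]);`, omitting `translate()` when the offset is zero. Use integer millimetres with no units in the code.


translate([118, 155, 0]) cube([3279, 1694, 244]);


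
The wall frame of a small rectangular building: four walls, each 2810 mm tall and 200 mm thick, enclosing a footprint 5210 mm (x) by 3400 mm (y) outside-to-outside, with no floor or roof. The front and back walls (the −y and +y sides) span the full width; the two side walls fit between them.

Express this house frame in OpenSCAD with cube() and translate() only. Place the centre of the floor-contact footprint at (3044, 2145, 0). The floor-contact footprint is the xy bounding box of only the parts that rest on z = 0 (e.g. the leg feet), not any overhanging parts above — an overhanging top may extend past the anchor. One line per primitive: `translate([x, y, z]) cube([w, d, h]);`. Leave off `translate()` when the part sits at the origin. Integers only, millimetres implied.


translate([439, 445, 0]) cube([5210, 200, 2810]);
translate([439, 3645, 0]) cube([5210, 200, 2810]);
translate([439, 645, 0]) cube([200, 3000, 2810]);
translate([5449, 645, 0]) cube([200, 3000, 2810]);


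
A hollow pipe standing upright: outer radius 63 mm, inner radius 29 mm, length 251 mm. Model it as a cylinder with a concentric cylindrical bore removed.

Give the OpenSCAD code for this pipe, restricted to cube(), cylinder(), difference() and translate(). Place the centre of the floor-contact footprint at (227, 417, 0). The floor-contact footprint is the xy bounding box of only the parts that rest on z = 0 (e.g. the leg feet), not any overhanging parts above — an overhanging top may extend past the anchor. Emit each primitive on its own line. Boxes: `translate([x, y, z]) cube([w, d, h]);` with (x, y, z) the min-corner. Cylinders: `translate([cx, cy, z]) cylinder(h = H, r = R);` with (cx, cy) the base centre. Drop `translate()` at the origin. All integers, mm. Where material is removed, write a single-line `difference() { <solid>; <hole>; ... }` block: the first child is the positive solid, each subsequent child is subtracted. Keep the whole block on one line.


difference() { translate([227, 417, 0]) cylinder(h = 251, r = 63); translate([227, 417, 0]) cylinder(h = 251, r = 29); }


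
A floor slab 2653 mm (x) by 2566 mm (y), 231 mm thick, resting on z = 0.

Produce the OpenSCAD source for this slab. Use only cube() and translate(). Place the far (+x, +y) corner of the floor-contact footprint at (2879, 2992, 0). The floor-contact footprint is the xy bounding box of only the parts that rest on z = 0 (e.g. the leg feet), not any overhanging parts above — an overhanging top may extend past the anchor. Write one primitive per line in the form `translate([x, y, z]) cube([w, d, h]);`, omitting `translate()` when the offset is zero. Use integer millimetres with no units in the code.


translate([226, 426, 0]) cube([2653, 2566, 231]);


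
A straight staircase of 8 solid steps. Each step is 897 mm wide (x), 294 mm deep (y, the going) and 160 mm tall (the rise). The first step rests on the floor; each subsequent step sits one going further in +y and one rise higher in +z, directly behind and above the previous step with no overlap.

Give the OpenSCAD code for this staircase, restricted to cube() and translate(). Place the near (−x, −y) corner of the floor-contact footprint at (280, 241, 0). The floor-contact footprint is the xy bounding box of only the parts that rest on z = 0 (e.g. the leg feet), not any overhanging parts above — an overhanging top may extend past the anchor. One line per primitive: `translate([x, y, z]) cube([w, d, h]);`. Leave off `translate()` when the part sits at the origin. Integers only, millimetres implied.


translate([280, 241, 0]) cube([897, 294, 160]);
translate([280, 535, 160]) cube([897, 294, 160]);
translate([280, 829, 320]) cube([897, 294, 160]);
translate([280, 1123, 480]) cube([897, 294, 160]);
translate([280, 1417, 640]) cube([897, 294, 160]);
translate([280, 1711, 800]) cube([897, 294, 160]);
translate([280, 2005, 960]) cube([897, 294, 160]);
translate([280, 2299, 1120]) cube([897, 294, 160]);


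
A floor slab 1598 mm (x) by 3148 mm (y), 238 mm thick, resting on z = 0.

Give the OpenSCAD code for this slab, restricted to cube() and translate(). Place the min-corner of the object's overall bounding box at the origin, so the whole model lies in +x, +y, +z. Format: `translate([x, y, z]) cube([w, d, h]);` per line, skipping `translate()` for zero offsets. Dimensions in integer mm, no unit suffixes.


cube([1598, 3148, 238]);


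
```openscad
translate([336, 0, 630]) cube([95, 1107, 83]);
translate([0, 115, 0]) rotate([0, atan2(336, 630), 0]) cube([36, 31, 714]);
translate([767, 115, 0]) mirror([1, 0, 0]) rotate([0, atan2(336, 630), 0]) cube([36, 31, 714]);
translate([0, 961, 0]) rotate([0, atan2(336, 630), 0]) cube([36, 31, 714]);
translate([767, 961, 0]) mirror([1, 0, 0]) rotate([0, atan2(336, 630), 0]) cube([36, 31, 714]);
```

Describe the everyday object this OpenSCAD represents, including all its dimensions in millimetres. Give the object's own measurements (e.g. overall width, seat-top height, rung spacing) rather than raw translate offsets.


A sawhorse. A 95×1107×83 mm beam (x, y, z) sits on two A-frame leg pairs. Each pair is two raked legs of 36×31 mm section (31 mm along y) splaying symmetrically in x. Each leg rises 630 mm vertically over 336 mm of horizontal reach and is 714 mm long along its own axis. Every leg's outer bottom edge rests on the floor and its outer top edge meets a bottom edge of the beam — the left legs (tilting toward +x) meet the beam's −x bottom edge, the right legs (their mirror images, tilting toward −x) meet its +x bottom edge — so the leg tops tuck under the beam, the beam's underside is 630 mm above the floor, and the feet are 767 mm apart outside-to-outside with the beam centred between them. The two leg pairs are set in 115 mm from either end of the beam.


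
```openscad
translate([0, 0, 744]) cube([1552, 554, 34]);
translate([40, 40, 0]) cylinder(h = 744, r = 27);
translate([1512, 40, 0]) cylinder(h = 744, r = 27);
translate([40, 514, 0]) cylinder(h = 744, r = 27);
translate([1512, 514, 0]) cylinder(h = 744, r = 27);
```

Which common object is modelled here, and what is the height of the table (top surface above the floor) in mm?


A table. The table height is 778 mm.

A 1552×554×34 slab sits at z = 744 on four Ø54 mm round legs — a table. The top surface is at 744 + 34 = 778 mm.


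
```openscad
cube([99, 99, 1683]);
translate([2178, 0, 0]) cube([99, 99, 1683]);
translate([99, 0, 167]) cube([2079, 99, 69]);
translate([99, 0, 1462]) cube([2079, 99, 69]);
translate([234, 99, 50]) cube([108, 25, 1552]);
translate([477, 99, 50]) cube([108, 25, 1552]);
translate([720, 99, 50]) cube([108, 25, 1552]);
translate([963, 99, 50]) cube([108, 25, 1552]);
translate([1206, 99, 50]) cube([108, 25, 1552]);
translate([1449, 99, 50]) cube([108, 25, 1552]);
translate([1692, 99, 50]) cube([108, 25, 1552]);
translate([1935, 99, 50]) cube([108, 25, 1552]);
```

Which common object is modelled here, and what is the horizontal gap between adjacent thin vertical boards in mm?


A fence section. The picket gap is 135 mm.

Two posts, two rails, 8 pickets — a fence section. Span 2079 mm holds 8 pickets of 108 mm with 9 equal gaps: ⌊(2079 − 8·108) / 9⌋ = 135 mm.


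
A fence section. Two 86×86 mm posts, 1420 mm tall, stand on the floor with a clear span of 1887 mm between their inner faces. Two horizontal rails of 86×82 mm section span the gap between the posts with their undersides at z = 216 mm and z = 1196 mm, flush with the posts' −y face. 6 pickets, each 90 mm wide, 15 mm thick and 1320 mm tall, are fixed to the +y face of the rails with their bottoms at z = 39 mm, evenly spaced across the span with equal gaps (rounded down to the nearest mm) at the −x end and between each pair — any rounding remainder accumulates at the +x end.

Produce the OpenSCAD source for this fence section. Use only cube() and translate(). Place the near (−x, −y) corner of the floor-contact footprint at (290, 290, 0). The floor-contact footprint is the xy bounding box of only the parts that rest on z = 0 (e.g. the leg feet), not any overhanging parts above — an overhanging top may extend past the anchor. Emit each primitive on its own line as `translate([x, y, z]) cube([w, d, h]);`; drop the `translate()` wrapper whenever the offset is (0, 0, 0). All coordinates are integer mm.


translate([290, 290, 0]) cube([86, 86, 1420]);
translate([2263, 290, 0]) cube([86, 86, 1420]);
translate([376, 290, 216]) cube([1887, 86, 82]);
translate([376, 290, 1196]) cube([1887, 86, 82]);
translate([568, 376, 39]) cube([90, 15, 1320]);
translate([850, 376, 39]) cube([90, 15, 1320]);
translate([1132, 376, 39]) cube([90, 15, 1320]);
translate([1414, 376, 39]) cube([90, 15, 1320]);
translate([1696, 376, 39]) cube([90, 15, 1320]);
translate([1978, 376, 39]) cube([90, 15, 1320]);


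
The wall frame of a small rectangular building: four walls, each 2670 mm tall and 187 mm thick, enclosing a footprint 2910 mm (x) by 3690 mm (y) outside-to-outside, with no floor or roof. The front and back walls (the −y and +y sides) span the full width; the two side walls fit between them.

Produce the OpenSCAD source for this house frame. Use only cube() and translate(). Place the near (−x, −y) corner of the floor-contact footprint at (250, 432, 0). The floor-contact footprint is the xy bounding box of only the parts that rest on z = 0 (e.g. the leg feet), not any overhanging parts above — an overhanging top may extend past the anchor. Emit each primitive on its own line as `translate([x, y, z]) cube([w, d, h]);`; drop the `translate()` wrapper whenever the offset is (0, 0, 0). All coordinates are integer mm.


translate([250, 432, 0]) cube([2910, 187, 2670]);
translate([250, 3935, 0]) cube([2910, 187, 2670]);
translate([250, 619, 0]) cube([187, 3316, 2670]);
translate([2973, 619, 0]) cube([187, 3316, 2670]);


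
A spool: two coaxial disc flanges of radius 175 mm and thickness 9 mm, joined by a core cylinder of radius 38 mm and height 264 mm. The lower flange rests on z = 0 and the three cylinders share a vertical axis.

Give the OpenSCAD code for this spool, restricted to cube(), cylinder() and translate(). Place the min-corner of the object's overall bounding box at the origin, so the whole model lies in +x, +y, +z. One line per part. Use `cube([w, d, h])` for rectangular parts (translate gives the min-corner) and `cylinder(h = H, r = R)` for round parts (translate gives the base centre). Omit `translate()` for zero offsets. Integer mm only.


translate([175, 175, 0]) cylinder(h = 9, r = 175);
translate([175, 175, 9]) cylinder(h = 264, r = 38);
translate([175, 175, 273]) cylinder(h = 9, r = 175);


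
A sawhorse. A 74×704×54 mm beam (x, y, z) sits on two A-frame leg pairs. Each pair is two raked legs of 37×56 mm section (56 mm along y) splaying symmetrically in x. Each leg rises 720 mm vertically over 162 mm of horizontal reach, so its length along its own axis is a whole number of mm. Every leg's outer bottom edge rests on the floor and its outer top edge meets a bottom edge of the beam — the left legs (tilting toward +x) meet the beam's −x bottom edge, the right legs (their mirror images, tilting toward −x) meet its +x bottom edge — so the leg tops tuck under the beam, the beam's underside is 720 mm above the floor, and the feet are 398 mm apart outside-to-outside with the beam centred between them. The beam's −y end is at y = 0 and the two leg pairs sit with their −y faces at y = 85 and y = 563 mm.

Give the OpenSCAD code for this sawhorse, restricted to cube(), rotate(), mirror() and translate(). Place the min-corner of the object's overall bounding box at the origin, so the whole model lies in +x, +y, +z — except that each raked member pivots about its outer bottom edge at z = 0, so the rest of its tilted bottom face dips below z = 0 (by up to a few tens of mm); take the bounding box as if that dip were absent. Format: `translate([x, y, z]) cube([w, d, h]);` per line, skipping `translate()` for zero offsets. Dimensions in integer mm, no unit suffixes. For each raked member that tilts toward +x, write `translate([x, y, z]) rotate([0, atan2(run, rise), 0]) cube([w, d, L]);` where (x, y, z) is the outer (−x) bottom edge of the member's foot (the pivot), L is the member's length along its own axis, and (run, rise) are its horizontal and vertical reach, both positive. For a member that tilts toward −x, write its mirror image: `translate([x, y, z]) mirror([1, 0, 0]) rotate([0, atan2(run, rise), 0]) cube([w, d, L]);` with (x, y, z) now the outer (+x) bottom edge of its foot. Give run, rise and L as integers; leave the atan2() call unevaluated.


translate([162, 0, 720]) cube([74, 704, 54]);
translate([0, 85, 0]) rotate([0, atan2(162, 720), 0]) cube([37, 56, 738]);
translate([398, 85, 0]) mirror([1, 0, 0]) rotate([0, atan2(162, 720), 0]) cube([37, 56, 738]);
translate([0, 563, 0]) rotate([0, atan2(162, 720), 0]) cube([37, 56, 738]);
translate([398, 563, 0]) mirror([1, 0, 0]) rotate([0, atan2(162, 720), 0]) cube([37, 56, 738]);


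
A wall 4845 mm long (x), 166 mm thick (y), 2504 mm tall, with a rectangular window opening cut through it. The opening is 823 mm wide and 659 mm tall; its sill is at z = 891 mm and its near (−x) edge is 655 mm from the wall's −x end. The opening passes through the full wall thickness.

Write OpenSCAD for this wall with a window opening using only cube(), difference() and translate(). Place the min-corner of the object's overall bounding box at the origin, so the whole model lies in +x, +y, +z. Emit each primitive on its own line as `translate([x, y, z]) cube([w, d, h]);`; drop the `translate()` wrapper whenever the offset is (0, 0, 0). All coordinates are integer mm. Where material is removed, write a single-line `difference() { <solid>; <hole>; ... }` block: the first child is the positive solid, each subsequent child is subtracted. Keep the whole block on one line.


difference() { cube([4845, 166, 2504]); translate([655, 0, 891]) cube([823, 166, 659]); }


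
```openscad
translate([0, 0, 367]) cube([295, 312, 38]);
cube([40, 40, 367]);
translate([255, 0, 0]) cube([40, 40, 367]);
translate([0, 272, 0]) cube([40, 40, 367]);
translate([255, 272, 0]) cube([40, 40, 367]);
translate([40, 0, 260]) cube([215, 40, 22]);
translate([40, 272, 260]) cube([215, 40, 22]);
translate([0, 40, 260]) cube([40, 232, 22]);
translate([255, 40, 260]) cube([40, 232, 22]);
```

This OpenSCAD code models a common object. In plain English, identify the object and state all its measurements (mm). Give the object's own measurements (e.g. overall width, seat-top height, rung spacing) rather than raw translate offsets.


A four-legged stool. The seat is a 295×312×38 mm slab whose top surface is at z = 405 mm; four square legs, each 40×40 mm in cross-section, run from the floor (z = 0) to the underside of the seat, each flush with a corner of the seat. Four stretchers, 40 mm wide and 22 mm tall, connect adjacent legs with their undersides at z = 260 mm, each running between the inner faces of the legs it joins and aligned with the legs' outer faces on the other axis.


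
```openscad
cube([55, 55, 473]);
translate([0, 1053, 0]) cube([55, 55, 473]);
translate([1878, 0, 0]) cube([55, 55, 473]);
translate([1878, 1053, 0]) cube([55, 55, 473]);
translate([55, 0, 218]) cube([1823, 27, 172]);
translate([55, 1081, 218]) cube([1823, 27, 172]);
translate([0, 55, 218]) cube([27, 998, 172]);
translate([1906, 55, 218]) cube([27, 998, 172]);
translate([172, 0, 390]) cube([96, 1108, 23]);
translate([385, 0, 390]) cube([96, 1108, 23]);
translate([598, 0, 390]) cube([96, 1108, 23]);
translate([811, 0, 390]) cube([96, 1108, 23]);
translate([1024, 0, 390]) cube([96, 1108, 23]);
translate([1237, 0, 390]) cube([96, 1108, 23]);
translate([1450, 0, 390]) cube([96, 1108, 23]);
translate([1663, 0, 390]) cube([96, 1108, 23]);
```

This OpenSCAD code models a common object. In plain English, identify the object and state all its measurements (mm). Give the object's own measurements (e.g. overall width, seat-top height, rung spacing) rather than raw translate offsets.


A bed frame 1933 mm long (x) by 1108 mm wide (y). Four 55×55 mm corner posts, 473 mm tall, at the corners of the footprint. Four rails of 27 mm thickness and 172 mm height run between adjacent posts with their undersides at z = 218 mm, their outer faces flush with the outside of the frame (the two x-running rails run between the posts' inner faces; the two y-running rails run between the posts' inner faces). 8 slats, each 96 mm wide (x) and 23 mm thick, lie across the top of the two x-running rails, running the full 1108 mm width of the frame in y; along x they sit between the end posts with a 117 mm gap after the −x posts and between neighbouring slats, leaving 119 mm before the +x posts.


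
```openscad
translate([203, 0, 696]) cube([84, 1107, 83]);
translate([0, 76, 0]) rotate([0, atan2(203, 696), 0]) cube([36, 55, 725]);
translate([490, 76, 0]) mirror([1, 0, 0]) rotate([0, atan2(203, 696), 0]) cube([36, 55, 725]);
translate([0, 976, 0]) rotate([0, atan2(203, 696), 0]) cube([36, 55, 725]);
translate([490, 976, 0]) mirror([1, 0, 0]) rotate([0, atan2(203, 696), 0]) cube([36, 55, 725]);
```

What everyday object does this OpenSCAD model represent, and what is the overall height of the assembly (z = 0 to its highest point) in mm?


A sawhorse. The overall height is 779 mm.

A beam across two mirrored pairs of raked legs — a sawhorse. The beam's underside is at z = 696 (matching the legs' vertical rise in atan2(203, 696)) and the beam is 83 mm tall, so its top is at 696 + 83 = 779 mm. The raked legs top out at the beam's underside, so that is the highest point.


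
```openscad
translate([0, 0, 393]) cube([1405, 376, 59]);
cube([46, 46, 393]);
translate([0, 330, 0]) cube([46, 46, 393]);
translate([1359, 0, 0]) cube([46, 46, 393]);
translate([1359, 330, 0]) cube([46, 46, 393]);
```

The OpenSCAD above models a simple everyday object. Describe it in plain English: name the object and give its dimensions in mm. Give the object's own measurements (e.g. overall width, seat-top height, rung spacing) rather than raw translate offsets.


A bench: a 1405×376 mm seat slab, 59 mm thick, top at z = 452 mm, on four 46×46 mm square legs flush with the seat corners and standing on z = 0.


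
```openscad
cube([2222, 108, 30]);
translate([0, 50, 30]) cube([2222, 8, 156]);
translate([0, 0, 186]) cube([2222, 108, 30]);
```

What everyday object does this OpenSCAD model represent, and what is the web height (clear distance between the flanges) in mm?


An I-beam. The web height is 156 mm.

Two wide flanges with a thin centred web — an I-beam. Overall 216 mm minus two 30 mm flanges gives a web of 216 − 2·30 = 156 mm.


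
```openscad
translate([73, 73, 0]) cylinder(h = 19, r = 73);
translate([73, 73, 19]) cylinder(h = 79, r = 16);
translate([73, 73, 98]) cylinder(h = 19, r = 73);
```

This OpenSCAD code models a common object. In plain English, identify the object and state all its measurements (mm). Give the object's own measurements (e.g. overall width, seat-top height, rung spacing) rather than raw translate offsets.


A spool: two coaxial disc flanges of radius 73 mm and thickness 19 mm, joined by a core cylinder of radius 16 mm and height 79 mm. The lower flange rests on z = 0 and the three cylinders share a vertical axis.


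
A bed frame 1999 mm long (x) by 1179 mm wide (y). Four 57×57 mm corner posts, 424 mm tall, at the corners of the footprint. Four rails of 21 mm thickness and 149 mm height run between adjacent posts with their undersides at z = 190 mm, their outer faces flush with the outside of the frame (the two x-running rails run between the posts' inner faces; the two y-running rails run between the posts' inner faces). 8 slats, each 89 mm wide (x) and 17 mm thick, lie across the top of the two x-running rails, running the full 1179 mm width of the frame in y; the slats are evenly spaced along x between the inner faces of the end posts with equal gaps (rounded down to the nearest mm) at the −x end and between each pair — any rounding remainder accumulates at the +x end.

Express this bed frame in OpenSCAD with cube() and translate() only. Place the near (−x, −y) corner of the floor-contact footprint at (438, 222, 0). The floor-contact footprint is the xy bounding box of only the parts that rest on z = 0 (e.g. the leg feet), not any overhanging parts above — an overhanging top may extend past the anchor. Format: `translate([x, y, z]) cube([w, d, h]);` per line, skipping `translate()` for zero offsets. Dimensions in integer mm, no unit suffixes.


// slat z = rail_z + rail_h = 190 + 149 = 339
// slat gap = ⌊(1885 − 8·89) / 9⌋ = 130
translate([438, 222, 0]) cube([57, 57, 424]);
translate([438, 1344, 0]) cube([57, 57, 424]);
translate([2380, 222, 0]) cube([57, 57, 424]);
translate([2380, 1344, 0]) cube([57, 57, 424]);
translate([495, 222, 190]) cube([1885, 21, 149]);
translate([495, 1380, 190]) cube([1885, 21, 149]);
translate([438, 279, 190]) cube([21, 1065, 149]);
translate([2416, 279, 190]) cube([21, 1065, 149]);
translate([625, 222, 339]) cube([89, 1179, 17]);
translate([844, 222, 339]) cube([89, 1179, 17]);
translate([1063, 222, 339]) cube([89, 1179, 17]);
translate([1282, 222, 339]) cube([89, 1179, 17]);
translate([1501, 222, 339]) cube([89, 1179, 17]);
translate([1720, 222, 339]) cube([89, 1179, 17]);
translate([1939, 222, 339]) cube([89, 1179, 17]);
translate([2158, 222, 339]) cube([89, 1179, 17]);


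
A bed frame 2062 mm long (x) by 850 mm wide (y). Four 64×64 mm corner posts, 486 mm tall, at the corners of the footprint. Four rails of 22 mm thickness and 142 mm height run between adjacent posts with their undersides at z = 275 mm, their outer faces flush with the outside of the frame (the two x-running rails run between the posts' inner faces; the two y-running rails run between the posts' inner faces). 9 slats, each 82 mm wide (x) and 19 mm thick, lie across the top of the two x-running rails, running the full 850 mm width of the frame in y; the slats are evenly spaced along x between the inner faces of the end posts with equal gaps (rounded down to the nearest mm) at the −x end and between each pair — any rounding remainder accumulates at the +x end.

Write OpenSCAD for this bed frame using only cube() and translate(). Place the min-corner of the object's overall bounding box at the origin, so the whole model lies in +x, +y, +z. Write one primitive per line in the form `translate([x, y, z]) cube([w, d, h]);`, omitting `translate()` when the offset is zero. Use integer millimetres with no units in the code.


cube([64, 64, 486]);
translate([0, 786, 0]) cube([64, 64, 486]);
translate([1998, 0, 0]) cube([64, 64, 486]);
translate([1998, 786, 0]) cube([64, 64, 486]);
translate([64, 0, 275]) cube([1934, 22, 142]);
translate([64, 828, 275]) cube([1934, 22, 142]);
translate([0, 64, 275]) cube([22, 722, 142]);
translate([2040, 64, 275]) cube([22, 722, 142]);
translate([183, 0, 417]) cube([82, 850, 19]);
translate([384, 0, 417]) cube([82, 850, 19]);
translate([585, 0, 417]) cube([82, 850, 19]);
translate([786, 0, 417]) cube([82, 850, 19]);
translate([987, 0, 417]) cube([82, 850, 19]);
translate([1188, 0, 417]) cube([82, 850, 19]);
translate([1389, 0, 417]) cube([82, 850, 19]);
translate([1590, 0, 417]) cube([82, 850, 19]);
translate([1791, 0, 417]) cube([82, 850, 19]);
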